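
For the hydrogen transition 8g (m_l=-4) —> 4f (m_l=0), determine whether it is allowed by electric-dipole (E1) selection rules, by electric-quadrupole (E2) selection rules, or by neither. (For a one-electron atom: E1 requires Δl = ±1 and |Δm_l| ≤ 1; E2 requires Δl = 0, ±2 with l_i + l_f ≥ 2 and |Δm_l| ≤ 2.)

Δl = 3 − 4 = -1; l_i + l_f = 7.
Δm_l = +4.
E1 (Δl = ±1, |Δm_l| ≤ 1): not satisfied.
E2 (Δl = 0,±2, l_i+l_f ≥ 2, |Δm_l| ≤ 2): not satisfied.

neither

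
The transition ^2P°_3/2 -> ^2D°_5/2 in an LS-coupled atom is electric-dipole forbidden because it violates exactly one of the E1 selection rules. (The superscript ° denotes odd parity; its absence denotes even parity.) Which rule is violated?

Initial level: S=1/2, L=1, J=3/2, parity odd. Final level: S=1/2, L=2, J=5/2, parity odd.
Parity must change: odd → odd — fails.
ΔS = 0: S: 1/2 → 1/2 — ok.
ΔL = 0, ±1 (not L=0↔0): L: 1 → 2, ΔL = +1 — ok.
ΔJ = 0, ±1 (not J=0↔0): J: 3/2 → 5/2, ΔJ = +1 — ok.

parity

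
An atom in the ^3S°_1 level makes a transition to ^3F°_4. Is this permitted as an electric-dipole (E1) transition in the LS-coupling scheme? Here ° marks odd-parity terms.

forbidden

Parity must change: odd → odd — violated.
ΔS = 0: S: 1 → 1 — satisfied.
ΔL = 0, ±1 (not L=0↔0): L: 0 → 3, ΔL = +3 — violated.
ΔJ = 0, ±1 (not J=0↔0): J: 1 → 4, ΔJ = +3 — violated.
Rule(s) violated: parity, ΔL, ΔJ.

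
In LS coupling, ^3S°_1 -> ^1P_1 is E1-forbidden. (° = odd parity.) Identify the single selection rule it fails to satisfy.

Parity must change: odd → even — ok.
ΔS = 0: S: 1 → 0 — fails.
ΔL = 0, ±1 (not L=0↔0): L: 0 → 1, ΔL = +1 — ok.
ΔJ = 0, ±1 (not J=0↔0): J: 1 → 1, ΔJ = +0 — ok.

the ΔS = 0 rule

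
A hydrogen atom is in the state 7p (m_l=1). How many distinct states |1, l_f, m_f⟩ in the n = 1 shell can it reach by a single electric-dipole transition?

1

E1 requires Δl = ±1, so l_f ∈ {0, 2}; with 0 ≤ l_f ≤ n_f−1 = 0, the allowed l_f values are {0}.
For l_f = 0: m_f ∈ {m_i−1, m_i, m_i+1} ∩ [−0, 0] = {0} → 1 state.
Total: 1.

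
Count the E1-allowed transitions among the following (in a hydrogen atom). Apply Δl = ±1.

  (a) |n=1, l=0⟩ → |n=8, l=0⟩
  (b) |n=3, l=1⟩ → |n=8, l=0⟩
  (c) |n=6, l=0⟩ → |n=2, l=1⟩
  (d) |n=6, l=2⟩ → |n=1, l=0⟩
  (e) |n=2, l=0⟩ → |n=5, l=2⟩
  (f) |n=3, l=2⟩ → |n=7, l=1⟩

3

(a) forbidden — Δl = +0 (E1 requires Δl = ±1)
(b) allowed
(c) allowed
(d) forbidden — Δl = -2 (E1 requires Δl = ±1)
(e) forbidden — Δl = +2 (E1 requires Δl = ±1)
(f) allowed
Total allowed: 3 of 6.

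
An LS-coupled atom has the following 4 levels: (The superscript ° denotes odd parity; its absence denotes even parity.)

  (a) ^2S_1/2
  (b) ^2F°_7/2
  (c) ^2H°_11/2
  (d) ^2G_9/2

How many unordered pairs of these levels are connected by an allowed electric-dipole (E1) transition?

(a)–(b): forbidden (ΔL, ΔJ).
(a)–(c): forbidden (ΔL, ΔJ).
(a)–(d): forbidden (parity, ΔL, ΔJ).
(b)–(c): forbidden (parity, ΔL, ΔJ).
(b)–(d): allowed.
(c)–(d): allowed.
Allowed pairs: 2 of 6.

2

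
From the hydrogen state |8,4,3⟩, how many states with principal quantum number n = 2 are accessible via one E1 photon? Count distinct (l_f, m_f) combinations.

E1 requires l_f ∈ {3, 5}, but neither lies in [0, 1], so no final state is reachable.
Total: 0.

0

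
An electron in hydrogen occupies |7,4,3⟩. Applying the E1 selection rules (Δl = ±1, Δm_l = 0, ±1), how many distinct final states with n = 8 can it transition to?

E1 requires Δl = ±1, so l_f ∈ {3, 5}; with 0 ≤ l_f ≤ n_f−1 = 7, the allowed l_f values are {3, 5}.
For l_f = 3: m_f ∈ {m_i−1, m_i, m_i+1} ∩ [−3, 3] = {2, 3} → 2 states.
For l_f = 5: m_f ∈ {m_i−1, m_i, m_i+1} ∩ [−5, 5] = {2, 3, 4} → 3 states.
Total: 5.

5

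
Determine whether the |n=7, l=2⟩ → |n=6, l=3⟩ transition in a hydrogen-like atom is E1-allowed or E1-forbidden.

l: 2 → 3 (Δl = +1). Δl = ±1 ✓.
All E1 selection rules are satisfied.

allowed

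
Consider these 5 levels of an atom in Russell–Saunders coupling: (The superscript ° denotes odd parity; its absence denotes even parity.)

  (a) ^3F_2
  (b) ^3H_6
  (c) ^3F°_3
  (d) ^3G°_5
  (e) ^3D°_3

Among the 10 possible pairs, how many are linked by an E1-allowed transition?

(a)–(b): forbidden (parity, ΔL, ΔJ).
(a)–(c): allowed.
(a)–(d): forbidden (ΔJ).
(a)–(e): allowed.
(b)–(c): forbidden (ΔL, ΔJ).
(b)–(d): allowed.
(b)–(e): forbidden (ΔL, ΔJ).
(c)–(d): forbidden (parity, ΔJ).
(c)–(e): forbidden (parity).
(d)–(e): forbidden (parity, ΔL, ΔJ).
Allowed pairs: 3 of 10.

3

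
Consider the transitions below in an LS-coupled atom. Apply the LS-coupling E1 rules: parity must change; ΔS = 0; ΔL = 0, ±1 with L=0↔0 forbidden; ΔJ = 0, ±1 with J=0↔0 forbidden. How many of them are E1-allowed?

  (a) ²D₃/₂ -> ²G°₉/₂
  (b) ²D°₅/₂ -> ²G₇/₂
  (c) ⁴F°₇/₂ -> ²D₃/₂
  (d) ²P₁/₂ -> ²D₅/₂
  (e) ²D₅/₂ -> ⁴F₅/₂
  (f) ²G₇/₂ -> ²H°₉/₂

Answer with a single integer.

1

(a) forbidden (ΔL, ΔJ fail)
(b) forbidden (ΔL fails)
(c) forbidden (ΔS, ΔJ fail)
(d) forbidden (parity, ΔJ fail)
(e) forbidden (parity, ΔS fail)
(f) allowed
Total allowed: 1 of 6.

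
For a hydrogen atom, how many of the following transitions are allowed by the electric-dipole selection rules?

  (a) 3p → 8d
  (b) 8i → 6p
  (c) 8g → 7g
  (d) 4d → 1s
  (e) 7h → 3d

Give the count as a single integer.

1

(a) allowed
(b) forbidden — Δl = -5 (E1 requires Δl = ±1)
(c) forbidden — Δl = +0 (E1 requires Δl = ±1)
(d) forbidden — Δl = -2 (E1 requires Δl = ±1)
(e) forbidden — Δl = -3 (E1 requires Δl = ±1)
Total allowed: 1 of 5.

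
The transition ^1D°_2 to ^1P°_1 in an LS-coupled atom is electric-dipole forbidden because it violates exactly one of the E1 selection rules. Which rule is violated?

parity

ΔJ = 0, ±1 (not J=0↔0): J: 2 → 1, ΔJ = -1 — ✓.
Parity must change: odd → odd — ✗.
ΔL = 0, ±1 (not L=0↔0): L: 2 → 1, ΔL = -1 — ✓.
ΔS = 0: S: 0 → 0 — ✓.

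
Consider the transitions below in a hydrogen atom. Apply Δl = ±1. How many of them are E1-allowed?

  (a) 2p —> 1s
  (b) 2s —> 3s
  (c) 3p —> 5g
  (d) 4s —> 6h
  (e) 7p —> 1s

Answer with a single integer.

(a) allowed
(b) forbidden — Δl = +0 (E1 requires Δl = ±1)
(c) forbidden — Δl = +3 (E1 requires Δl = ±1)
(d) forbidden — Δl = +5 (E1 requires Δl = ±1)
(e) allowed
Total allowed: 2 of 5.

2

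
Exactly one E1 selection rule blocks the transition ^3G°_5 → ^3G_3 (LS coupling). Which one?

Initial level: S=1, L=4, J=5, parity odd. Final level: S=1, L=4, J=3, parity even.
ΔS = 0: S: 1 → 1 — ✓.
Parity must change: odd → even — ✓.
ΔJ = 0, ±1 (not J=0↔0): J: 5 → 3, ΔJ = -2 — ✗.
ΔL = 0, ±1 (not L=0↔0): L: 4 → 4, ΔL = +0 — ✓.

the ΔJ = 0, ±1 rule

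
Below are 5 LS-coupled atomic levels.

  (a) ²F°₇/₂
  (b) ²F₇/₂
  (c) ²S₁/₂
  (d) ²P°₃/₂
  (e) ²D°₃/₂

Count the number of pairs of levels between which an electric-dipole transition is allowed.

2

(a)–(b): allowed.
(a)–(c): forbidden (ΔL, ΔJ).
(a)–(d): forbidden (parity, ΔL, ΔJ).
(a)–(e): forbidden (parity, ΔJ).
(b)–(c): forbidden (parity, ΔL, ΔJ).
(b)–(d): forbidden (ΔL, ΔJ).
(b)–(e): forbidden (ΔJ).
(c)–(d): allowed.
(c)–(e): forbidden (ΔL).
(d)–(e): forbidden (parity).
Allowed pairs: 2 of 10.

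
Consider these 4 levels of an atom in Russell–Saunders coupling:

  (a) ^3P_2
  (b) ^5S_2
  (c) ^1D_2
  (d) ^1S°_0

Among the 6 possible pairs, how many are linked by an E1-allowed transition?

0

(a)–(b): forbidden (parity, ΔS).
(a)–(c): forbidden (parity, ΔS).
(a)–(d): forbidden (ΔS, ΔJ).
(b)–(c): forbidden (parity, ΔS, ΔL).
(b)–(d): forbidden (ΔS, ΔL, ΔJ).
(c)–(d): forbidden (ΔL, ΔJ).
Allowed pairs: 0 of 6.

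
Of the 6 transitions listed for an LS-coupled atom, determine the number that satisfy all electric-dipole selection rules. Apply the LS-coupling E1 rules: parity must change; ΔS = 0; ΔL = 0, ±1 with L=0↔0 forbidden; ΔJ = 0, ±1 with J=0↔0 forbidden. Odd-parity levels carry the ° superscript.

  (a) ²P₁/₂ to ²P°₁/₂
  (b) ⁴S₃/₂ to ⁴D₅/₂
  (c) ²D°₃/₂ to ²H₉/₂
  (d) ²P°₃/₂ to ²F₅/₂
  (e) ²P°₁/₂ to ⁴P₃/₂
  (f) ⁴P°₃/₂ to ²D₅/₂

(a) allowed
(b) forbidden (parity, ΔL fail)
(c) forbidden (ΔL, ΔJ fail)
(d) forbidden (ΔL fails)
(e) forbidden (ΔS fails)
(f) forbidden (ΔS fails)
Total allowed: 1 of 6.

1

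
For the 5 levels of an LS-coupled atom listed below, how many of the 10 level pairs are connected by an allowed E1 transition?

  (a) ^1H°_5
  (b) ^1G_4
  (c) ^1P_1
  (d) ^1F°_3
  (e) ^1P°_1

3

(a)–(b): allowed.
(a)–(c): forbidden (ΔL, ΔJ).
(a)–(d): forbidden (parity, ΔL, ΔJ).
(a)–(e): forbidden (parity, ΔL, ΔJ).
(b)–(c): forbidden (parity, ΔL, ΔJ).
(b)–(d): allowed.
(b)–(e): forbidden (ΔL, ΔJ).
(c)–(d): forbidden (ΔL, ΔJ).
(c)–(e): allowed.
(d)–(e): forbidden (parity, ΔL, ΔJ).
Allowed pairs: 3 of 10.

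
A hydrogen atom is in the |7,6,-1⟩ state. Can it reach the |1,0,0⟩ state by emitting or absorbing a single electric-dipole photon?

l: 6 → 0 (Δl = -6). Δl = ±1 ✗.
m_l: -1 → 0 (Δm_l = +1). |Δm_l| ≤ 1 ✓.
The transition is electric-dipole forbidden.

forbidden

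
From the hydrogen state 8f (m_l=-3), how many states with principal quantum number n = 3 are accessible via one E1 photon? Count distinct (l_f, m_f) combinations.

1

E1 requires Δl = ±1, so l_f ∈ {2, 4}; with 0 ≤ l_f ≤ n_f−1 = 2, the allowed l_f values are {2}.
For l_f = 2: m_f ∈ {m_i−1, m_i, m_i+1} ∩ [−2, 2] = {-2} → 1 state.
Total: 1.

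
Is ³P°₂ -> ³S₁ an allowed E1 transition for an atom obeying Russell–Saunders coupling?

allowed

ΔS = 0: S: 1 → 1 — satisfied.
ΔL = 0, ±1 (not L=0↔0): L: 1 → 0, ΔL = -1 — satisfied.
ΔJ = 0, ±1 (not J=0↔0): J: 2 → 1, ΔJ = -1 — satisfied.
Parity must change: odd → even — satisfied.
All four E1 rules are satisfied.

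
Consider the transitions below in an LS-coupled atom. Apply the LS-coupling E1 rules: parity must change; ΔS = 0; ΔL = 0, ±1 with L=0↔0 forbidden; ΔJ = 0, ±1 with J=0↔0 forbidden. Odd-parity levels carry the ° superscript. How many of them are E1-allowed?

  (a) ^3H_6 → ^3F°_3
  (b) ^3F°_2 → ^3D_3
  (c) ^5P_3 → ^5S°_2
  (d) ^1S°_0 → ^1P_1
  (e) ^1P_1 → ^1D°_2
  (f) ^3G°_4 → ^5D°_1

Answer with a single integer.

4

(a) forbidden (ΔL, ΔJ fail)
(b) allowed
(c) allowed
(d) allowed
(e) allowed
(f) forbidden (parity, ΔS, ΔL, ΔJ fail)
Total allowed: 4 of 6.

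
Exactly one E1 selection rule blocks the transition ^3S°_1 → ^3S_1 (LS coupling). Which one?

the L=0 ↔ L=0 exclusion

Parity must change: odd → even — passes.
ΔS = 0: S: 1 → 1 — passes.
ΔL = 0, ±1 (not L=0↔0): L: 0 → 0, ΔL = +0 — fails.
ΔJ = 0, ±1 (not J=0↔0): J: 1 → 1, ΔJ = +0 — passes.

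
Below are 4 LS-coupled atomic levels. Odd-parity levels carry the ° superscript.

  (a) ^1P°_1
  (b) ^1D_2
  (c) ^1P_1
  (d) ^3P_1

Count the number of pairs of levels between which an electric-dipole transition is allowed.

2

(a)–(b): allowed.
(a)–(c): allowed.
(a)–(d): forbidden (ΔS).
(b)–(c): forbidden (parity).
(b)–(d): forbidden (parity, ΔS).
(c)–(d): forbidden (parity, ΔS).
Allowed pairs: 2 of 6.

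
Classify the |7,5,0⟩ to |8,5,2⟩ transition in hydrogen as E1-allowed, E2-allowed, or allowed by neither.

E2

Δl = 5 − 5 = +0; l_i + l_f = 10.
Δm_l = +2.
E1 (Δl = ±1, |Δm_l| ≤ 1): not satisfied.
E2 (Δl = 0,±2, l_i+l_f ≥ 2, |Δm_l| ≤ 2): satisfied.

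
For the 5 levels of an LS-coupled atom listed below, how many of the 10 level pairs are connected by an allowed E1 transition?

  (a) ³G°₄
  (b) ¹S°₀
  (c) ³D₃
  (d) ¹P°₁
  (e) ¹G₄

0

(a)–(b): forbidden (parity, ΔS, ΔL, ΔJ).
(a)–(c): forbidden (ΔL).
(a)–(d): forbidden (parity, ΔS, ΔL, ΔJ).
(a)–(e): forbidden (ΔS).
(b)–(c): forbidden (ΔS, ΔL, ΔJ).
(b)–(d): forbidden (parity).
(b)–(e): forbidden (ΔL, ΔJ).
(c)–(d): forbidden (ΔS, ΔJ).
(c)–(e): forbidden (parity, ΔS, ΔL).
(d)–(e): forbidden (ΔL, ΔJ).
Allowed pairs: 0 of 10.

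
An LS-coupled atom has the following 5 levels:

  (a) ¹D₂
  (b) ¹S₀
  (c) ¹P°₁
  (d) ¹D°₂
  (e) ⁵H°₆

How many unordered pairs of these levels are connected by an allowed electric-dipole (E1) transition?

(a)–(b): forbidden (parity, ΔL, ΔJ).
(a)–(c): allowed.
(a)–(d): allowed.
(a)–(e): forbidden (ΔS, ΔL, ΔJ).
(b)–(c): allowed.
(b)–(d): forbidden (ΔL, ΔJ).
(b)–(e): forbidden (ΔS, ΔL, ΔJ).
(c)–(d): forbidden (parity).
(c)–(e): forbidden (parity, ΔS, ΔL, ΔJ).
(d)–(e): forbidden (parity, ΔS, ΔL, ΔJ).
Allowed pairs: 3 of 10.

3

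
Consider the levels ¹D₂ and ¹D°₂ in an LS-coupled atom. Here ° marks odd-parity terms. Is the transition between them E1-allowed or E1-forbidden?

allowed

Reading off the term symbols: S 0→0, L 2→2, J 2→2, parity even→odd.
Parity must change: even → odd — ✓.
ΔL = 0, ±1 (not L=0↔0): L: 2 → 2, ΔL = +0 — ✓.
ΔS = 0: S: 0 → 0 — ✓.
ΔJ = 0, ±1 (not J=0↔0): J: 2 → 2, ΔJ = +0 — ✓.
All four E1 rules are satisfied.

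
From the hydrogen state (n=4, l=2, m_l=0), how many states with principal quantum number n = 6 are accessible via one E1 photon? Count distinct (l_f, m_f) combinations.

E1 requires Δl = ±1, so l_f ∈ {1, 3}; with 0 ≤ l_f ≤ n_f−1 = 5, the allowed l_f values are {1, 3}.
For l_f = 1: m_f ∈ {m_i−1, m_i, m_i+1} ∩ [−1, 1] = {-1, 0, 1} → 3 states.
For l_f = 3: m_f ∈ {m_i−1, m_i, m_i+1} ∩ [−3, 3] = {-1, 0, 1} → 3 states.
Total: 6.

6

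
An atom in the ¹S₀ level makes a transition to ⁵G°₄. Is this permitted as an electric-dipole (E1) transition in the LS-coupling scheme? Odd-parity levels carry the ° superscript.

ΔL = 0, ±1 (not L=0↔0): L: 0 → 4, ΔL = +4 — ✗.
ΔJ = 0, ±1 (not J=0↔0): J: 0 → 4, ΔJ = +4 — ✗.
Parity must change: even → odd — ✓.
ΔS = 0: S: 0 → 2 — ✗.
Rule(s) violated: ΔS, ΔL, ΔJ.

forbidden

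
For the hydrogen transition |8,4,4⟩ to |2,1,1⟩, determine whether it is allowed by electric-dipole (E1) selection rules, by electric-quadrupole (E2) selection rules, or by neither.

neither

Δl = 1 − 4 = -3; l_i + l_f = 5.
Δm_l = -3.
E1 (Δl = ±1, |Δm_l| ≤ 1): not satisfied.
E2 (Δl = 0,±2, l_i+l_f ≥ 2, |Δm_l| ≤ 2): not satisfied.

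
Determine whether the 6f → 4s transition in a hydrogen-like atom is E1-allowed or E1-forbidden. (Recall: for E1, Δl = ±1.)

forbidden

Initial l = 3, final l = 0, so Δl = -3. E1 requires Δl = ±1: fails.
The transition is electric-dipole forbidden.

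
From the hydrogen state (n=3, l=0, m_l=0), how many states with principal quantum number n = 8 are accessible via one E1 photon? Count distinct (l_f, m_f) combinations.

3

E1 requires Δl = ±1, so l_f ∈ {-1, 1}; with 0 ≤ l_f ≤ n_f−1 = 7, the allowed l_f values are {1}.
For l_f = 1: m_f ∈ {m_i−1, m_i, m_i+1} ∩ [−1, 1] = {-1, 0, 1} → 3 states.
Total: 3.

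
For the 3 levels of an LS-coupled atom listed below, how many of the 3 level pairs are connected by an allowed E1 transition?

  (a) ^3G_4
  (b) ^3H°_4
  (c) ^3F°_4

(a)–(b): allowed.
(a)–(c): allowed.
(b)–(c): forbidden (parity, ΔL).
Allowed pairs: 2 of 3.

2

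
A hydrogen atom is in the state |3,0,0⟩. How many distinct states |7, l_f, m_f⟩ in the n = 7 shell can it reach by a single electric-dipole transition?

3

E1 requires Δl = ±1, so l_f ∈ {-1, 1}; with 0 ≤ l_f ≤ n_f−1 = 6, the allowed l_f values are {1}.
For l_f = 1: m_f ∈ {m_i−1, m_i, m_i+1} ∩ [−1, 1] = {-1, 0, 1} → 3 states.
Total: 3.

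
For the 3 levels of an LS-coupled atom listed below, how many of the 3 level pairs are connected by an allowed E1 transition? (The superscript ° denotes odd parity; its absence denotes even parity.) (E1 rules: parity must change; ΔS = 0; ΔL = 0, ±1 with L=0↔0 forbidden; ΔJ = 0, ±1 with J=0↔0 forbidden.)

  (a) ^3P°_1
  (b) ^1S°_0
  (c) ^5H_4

(a)–(b): forbidden (parity, ΔS).
(a)–(c): forbidden (ΔS, ΔL, ΔJ).
(b)–(c): forbidden (ΔS, ΔL, ΔJ).
Allowed pairs: 0 of 3.

0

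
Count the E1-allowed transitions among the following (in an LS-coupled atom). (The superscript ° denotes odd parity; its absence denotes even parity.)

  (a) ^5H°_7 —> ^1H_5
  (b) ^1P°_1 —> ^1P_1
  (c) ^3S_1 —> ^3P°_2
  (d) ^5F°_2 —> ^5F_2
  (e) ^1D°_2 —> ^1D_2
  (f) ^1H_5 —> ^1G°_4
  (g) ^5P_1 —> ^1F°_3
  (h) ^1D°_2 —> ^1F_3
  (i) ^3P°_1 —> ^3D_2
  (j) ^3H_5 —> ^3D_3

(a) forbidden (ΔS, ΔJ fail)
(b) allowed
(c) allowed
(d) allowed
(e) allowed
(f) allowed
(g) forbidden (ΔS, ΔL, ΔJ fail)
(h) allowed
(i) allowed
(j) forbidden (parity, ΔL, ΔJ fail)
Total allowed: 7 of 10.

7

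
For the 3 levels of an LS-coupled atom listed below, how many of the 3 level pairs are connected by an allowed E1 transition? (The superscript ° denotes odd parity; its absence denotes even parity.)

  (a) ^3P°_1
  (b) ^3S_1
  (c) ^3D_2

2

(a)–(b): allowed.
(a)–(c): allowed.
(b)–(c): forbidden (parity, ΔL).
Allowed pairs: 2 of 3.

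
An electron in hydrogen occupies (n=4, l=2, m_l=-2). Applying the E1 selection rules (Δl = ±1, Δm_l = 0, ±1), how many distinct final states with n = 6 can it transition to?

E1 requires Δl = ±1, so l_f ∈ {1, 3}; with 0 ≤ l_f ≤ n_f−1 = 5, the allowed l_f values are {1, 3}.
For l_f = 1: m_f ∈ {m_i−1, m_i, m_i+1} ∩ [−1, 1] = {-1} → 1 state.
For l_f = 3: m_f ∈ {m_i−1, m_i, m_i+1} ∩ [−3, 3] = {-3, -2, -1} → 3 states.
Total: 4.

4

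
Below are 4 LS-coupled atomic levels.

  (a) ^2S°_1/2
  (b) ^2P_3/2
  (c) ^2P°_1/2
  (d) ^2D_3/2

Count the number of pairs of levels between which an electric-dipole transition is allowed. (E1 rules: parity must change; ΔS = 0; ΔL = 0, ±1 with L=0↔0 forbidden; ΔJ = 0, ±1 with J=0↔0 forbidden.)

(a)–(b): allowed.
(a)–(c): forbidden (parity).
(a)–(d): forbidden (ΔL).
(b)–(c): allowed.
(b)–(d): forbidden (parity).
(c)–(d): allowed.
Allowed pairs: 3 of 6.

3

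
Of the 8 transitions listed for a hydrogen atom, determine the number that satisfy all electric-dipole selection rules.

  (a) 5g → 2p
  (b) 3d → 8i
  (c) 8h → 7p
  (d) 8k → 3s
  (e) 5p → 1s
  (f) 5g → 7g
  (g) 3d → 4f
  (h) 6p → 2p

(a) forbidden — Δl = -3 (E1 requires Δl = ±1)
(b) forbidden — Δl = +4 (E1 requires Δl = ±1)
(c) forbidden — Δl = -4 (E1 requires Δl = ±1)
(d) forbidden — Δl = -7 (E1 requires Δl = ±1)
(e) allowed
(f) forbidden — Δl = +0 (E1 requires Δl = ±1)
(g) allowed
(h) forbidden — Δl = +0 (E1 requires Δl = ±1)
Total allowed: 2 of 8.

2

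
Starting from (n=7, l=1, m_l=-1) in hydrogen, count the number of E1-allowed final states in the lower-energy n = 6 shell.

4

E1 requires Δl = ±1, so l_f ∈ {0, 2}; with 0 ≤ l_f ≤ n_f−1 = 5, the allowed l_f values are {0, 2}.
For l_f = 0: m_f ∈ {m_i−1, m_i, m_i+1} ∩ [−0, 0] = {0} → 1 state.
For l_f = 2: m_f ∈ {m_i−1, m_i, m_i+1} ∩ [−2, 2] = {-2, -1, 0} → 3 states.
Total: 4.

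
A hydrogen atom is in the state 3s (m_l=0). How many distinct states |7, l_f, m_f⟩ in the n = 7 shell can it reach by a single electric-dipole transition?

E1 requires Δl = ±1, so l_f ∈ {-1, 1}; with 0 ≤ l_f ≤ n_f−1 = 6, the allowed l_f values are {1}.
For l_f = 1: m_f ∈ {m_i−1, m_i, m_i+1} ∩ [−1, 1] = {-1, 0, 1} → 3 states.
Total: 3.

3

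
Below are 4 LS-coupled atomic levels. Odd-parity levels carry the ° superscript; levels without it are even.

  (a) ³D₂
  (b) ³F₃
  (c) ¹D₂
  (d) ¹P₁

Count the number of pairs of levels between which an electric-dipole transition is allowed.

(a)–(b): forbidden (parity).
(a)–(c): forbidden (parity, ΔS).
(a)–(d): forbidden (parity, ΔS).
(b)–(c): forbidden (parity, ΔS).
(b)–(d): forbidden (parity, ΔS, ΔL, ΔJ).
(c)–(d): forbidden (parity).
Allowed pairs: 0 of 6.

0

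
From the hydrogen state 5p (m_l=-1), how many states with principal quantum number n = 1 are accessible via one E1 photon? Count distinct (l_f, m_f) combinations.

1

E1 requires Δl = ±1, so l_f ∈ {0, 2}; with 0 ≤ l_f ≤ n_f−1 = 0, the allowed l_f values are {0}.
For l_f = 0: m_f ∈ {m_i−1, m_i, m_i+1} ∩ [−0, 0] = {0} → 1 state.
Total: 1.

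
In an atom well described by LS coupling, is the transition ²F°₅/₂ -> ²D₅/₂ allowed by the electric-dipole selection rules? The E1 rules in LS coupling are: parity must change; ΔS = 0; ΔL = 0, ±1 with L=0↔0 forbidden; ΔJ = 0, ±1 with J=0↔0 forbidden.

Reading off the term symbols: S 1/2→1/2, L 3→2, J 5/2→5/2, parity odd→even.
Parity must change: odd → even — passes.
ΔS = 0: S: 1/2 → 1/2 — passes.
ΔL = 0, ±1 (not L=0↔0): L: 3 → 2, ΔL = -1 — passes.
ΔJ = 0, ±1 (not J=0↔0): J: 5/2 → 5/2, ΔJ = +0 — passes.
All four E1 rules are satisfied.

allowed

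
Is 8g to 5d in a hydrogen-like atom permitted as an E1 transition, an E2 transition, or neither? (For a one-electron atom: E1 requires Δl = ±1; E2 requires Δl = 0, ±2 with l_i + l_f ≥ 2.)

Δl = 2 − 4 = -2; l_i + l_f = 6.
E1 (Δl = ±1): not satisfied.
E2 (Δl = 0,±2, l_i+l_f ≥ 2): satisfied.

E2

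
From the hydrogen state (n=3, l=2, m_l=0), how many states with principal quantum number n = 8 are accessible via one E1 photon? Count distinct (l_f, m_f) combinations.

6

E1 requires Δl = ±1, so l_f ∈ {1, 3}; with 0 ≤ l_f ≤ n_f−1 = 7, the allowed l_f values are {1, 3}.
For l_f = 1: m_f ∈ {m_i−1, m_i, m_i+1} ∩ [−1, 1] = {-1, 0, 1} → 3 states.
For l_f = 3: m_f ∈ {m_i−1, m_i, m_i+1} ∩ [−3, 3] = {-1, 0, 1} → 3 states.
Total: 6.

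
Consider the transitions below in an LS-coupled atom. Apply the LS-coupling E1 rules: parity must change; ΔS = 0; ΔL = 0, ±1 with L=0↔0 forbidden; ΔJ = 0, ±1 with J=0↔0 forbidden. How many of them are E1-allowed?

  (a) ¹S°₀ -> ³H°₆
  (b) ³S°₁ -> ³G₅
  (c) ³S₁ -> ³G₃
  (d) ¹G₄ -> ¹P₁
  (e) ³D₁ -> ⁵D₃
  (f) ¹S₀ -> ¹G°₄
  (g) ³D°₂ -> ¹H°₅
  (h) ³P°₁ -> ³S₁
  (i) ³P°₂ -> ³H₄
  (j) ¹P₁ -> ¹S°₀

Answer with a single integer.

(a) forbidden (parity, ΔS, ΔL, ΔJ fail)
(b) forbidden (ΔL, ΔJ fail)
(c) forbidden (parity, ΔL, ΔJ fail)
(d) forbidden (parity, ΔL, ΔJ fail)
(e) forbidden (parity, ΔS, ΔJ fail)
(f) forbidden (ΔL, ΔJ fail)
(g) forbidden (parity, ΔS, ΔL, ΔJ fail)
(h) allowed
(i) forbidden (ΔL, ΔJ fail)
(j) allowed
Total allowed: 2 of 10.

2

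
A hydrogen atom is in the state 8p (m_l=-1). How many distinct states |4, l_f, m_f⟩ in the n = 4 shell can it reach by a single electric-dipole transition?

4

E1 requires Δl = ±1, so l_f ∈ {0, 2}; with 0 ≤ l_f ≤ n_f−1 = 3, the allowed l_f values are {0, 2}.
For l_f = 0: m_f ∈ {m_i−1, m_i, m_i+1} ∩ [−0, 0] = {0} → 1 state.
For l_f = 2: m_f ∈ {m_i−1, m_i, m_i+1} ∩ [−2, 2] = {-2, -1, 0} → 3 states.
Total: 4.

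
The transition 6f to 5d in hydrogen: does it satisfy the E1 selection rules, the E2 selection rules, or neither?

E1

Δl = 2 − 3 = -1; l_i + l_f = 5.
E1 (Δl = ±1): satisfied.
E2 (Δl = 0,±2, l_i+l_f ≥ 2): not satisfied.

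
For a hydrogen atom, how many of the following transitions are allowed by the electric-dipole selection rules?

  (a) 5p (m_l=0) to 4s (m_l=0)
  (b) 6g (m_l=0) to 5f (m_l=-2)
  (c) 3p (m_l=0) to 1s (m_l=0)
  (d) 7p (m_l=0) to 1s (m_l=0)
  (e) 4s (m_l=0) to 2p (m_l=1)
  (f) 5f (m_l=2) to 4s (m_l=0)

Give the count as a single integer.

4

(a) allowed
(b) forbidden — Δm_l = -2 (E1 requires Δm_l = 0, ±1)
(c) allowed
(d) allowed
(e) allowed
(f) forbidden — Δl = -3 (E1 requires Δl = ±1); Δm_l = -2 (E1 requires Δm_l = 0, ±1)
Total allowed: 4 of 6.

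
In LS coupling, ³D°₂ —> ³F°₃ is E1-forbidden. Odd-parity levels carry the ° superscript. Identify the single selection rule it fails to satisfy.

Reading off the term symbols: S 1→1, L 2→3, J 2→3, parity odd→odd.
Parity must change: odd → odd — fails.
ΔS = 0: S: 1 → 1 — passes.
ΔL = 0, ±1 (not L=0↔0): L: 2 → 3, ΔL = +1 — passes.
ΔJ = 0, ±1 (not J=0↔0): J: 2 → 3, ΔJ = +1 — passes.

parity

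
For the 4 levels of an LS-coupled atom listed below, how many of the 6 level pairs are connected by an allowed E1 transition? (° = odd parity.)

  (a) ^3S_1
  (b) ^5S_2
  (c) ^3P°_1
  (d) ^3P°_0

(a)–(b): forbidden (parity, ΔS, ΔL).
(a)–(c): allowed.
(a)–(d): allowed.
(b)–(c): forbidden (ΔS).
(b)–(d): forbidden (ΔS, ΔJ).
(c)–(d): forbidden (parity).
Allowed pairs: 2 of 6.

2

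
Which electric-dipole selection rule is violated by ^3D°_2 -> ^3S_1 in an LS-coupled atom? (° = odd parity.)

the ΔL = 0, ±1 rule

Reading off the term symbols: S 1→1, L 2→0, J 2→1, parity odd→even.
Parity must change: odd → even — ok.
ΔL = 0, ±1 (not L=0↔0): L: 2 → 0, ΔL = -2 — fails.
ΔJ = 0, ±1 (not J=0↔0): J: 2 → 1, ΔJ = -1 — ok.
ΔS = 0: S: 1 → 1 — ok.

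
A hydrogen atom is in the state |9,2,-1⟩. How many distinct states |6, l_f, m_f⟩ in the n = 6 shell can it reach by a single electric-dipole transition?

E1 requires Δl = ±1, so l_f ∈ {1, 3}; with 0 ≤ l_f ≤ n_f−1 = 5, the allowed l_f values are {1, 3}.
For l_f = 1: m_f ∈ {m_i−1, m_i, m_i+1} ∩ [−1, 1] = {-1, 0} → 2 states.
For l_f = 3: m_f ∈ {m_i−1, m_i, m_i+1} ∩ [−3, 3] = {-2, -1, 0} → 3 states.
Total: 5.

5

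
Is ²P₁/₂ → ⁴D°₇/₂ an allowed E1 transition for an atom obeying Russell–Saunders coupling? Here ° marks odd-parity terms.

forbidden

Initial level: S=1/2, L=1, J=1/2, parity even. Final level: S=3/2, L=2, J=7/2, parity odd.
Parity must change: even → odd — satisfied.
ΔS = 0: S: 1/2 → 3/2 — violated.
ΔL = 0, ±1 (not L=0↔0): L: 1 → 2, ΔL = +1 — satisfied.
ΔJ = 0, ±1 (not J=0↔0): J: 1/2 → 7/2, ΔJ = +3 — violated.
Rule(s) violated: ΔS, ΔJ.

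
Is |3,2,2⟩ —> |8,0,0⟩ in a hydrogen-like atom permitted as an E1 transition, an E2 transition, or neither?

Δl = 0 − 2 = -2; l_i + l_f = 2.
Δm_l = -2.
E1 (Δl = ±1, |Δm_l| ≤ 1): not satisfied.
E2 (Δl = 0,±2, l_i+l_f ≥ 2, |Δm_l| ≤ 2): satisfied.

E2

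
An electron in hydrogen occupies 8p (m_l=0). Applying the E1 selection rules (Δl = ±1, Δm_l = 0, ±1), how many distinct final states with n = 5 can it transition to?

E1 requires Δl = ±1, so l_f ∈ {0, 2}; with 0 ≤ l_f ≤ n_f−1 = 4, the allowed l_f values are {0, 2}.
For l_f = 0: m_f ∈ {m_i−1, m_i, m_i+1} ∩ [−0, 0] = {0} → 1 state.
For l_f = 2: m_f ∈ {m_i−1, m_i, m_i+1} ∩ [−2, 2] = {-1, 0, 1} → 3 states.
Total: 4.

4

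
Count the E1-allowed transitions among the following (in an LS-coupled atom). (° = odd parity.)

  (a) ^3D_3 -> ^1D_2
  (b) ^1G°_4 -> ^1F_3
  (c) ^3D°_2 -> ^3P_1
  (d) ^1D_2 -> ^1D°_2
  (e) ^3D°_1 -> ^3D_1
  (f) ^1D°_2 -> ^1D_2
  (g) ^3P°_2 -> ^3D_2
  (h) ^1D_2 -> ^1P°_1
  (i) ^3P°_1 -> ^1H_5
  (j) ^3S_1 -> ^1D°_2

7

(a) forbidden (parity, ΔS fail)
(b) allowed
(c) allowed
(d) allowed
(e) allowed
(f) allowed
(g) allowed
(h) allowed
(i) forbidden (ΔS, ΔL, ΔJ fail)
(j) forbidden (ΔS, ΔL fail)
Total allowed: 7 of 10.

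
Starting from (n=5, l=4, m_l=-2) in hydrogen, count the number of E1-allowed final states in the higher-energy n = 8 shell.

6

E1 requires Δl = ±1, so l_f ∈ {3, 5}; with 0 ≤ l_f ≤ n_f−1 = 7, the allowed l_f values are {3, 5}.
For l_f = 3: m_f ∈ {m_i−1, m_i, m_i+1} ∩ [−3, 3] = {-3, -2, -1} → 3 states.
For l_f = 5: m_f ∈ {m_i−1, m_i, m_i+1} ∩ [−5, 5] = {-3, -2, -1} → 3 states.
Total: 6.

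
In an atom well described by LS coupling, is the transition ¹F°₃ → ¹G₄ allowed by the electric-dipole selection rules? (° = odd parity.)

allowed

ΔL = 0, ±1 (not L=0↔0): L: 3 → 4, ΔL = +1 — ✓.
ΔS = 0: S: 0 → 0 — ✓.
Parity must change: odd → even — ✓.
ΔJ = 0, ±1 (not J=0↔0): J: 3 → 4, ΔJ = +1 — ✓.
All four E1 rules are satisfied.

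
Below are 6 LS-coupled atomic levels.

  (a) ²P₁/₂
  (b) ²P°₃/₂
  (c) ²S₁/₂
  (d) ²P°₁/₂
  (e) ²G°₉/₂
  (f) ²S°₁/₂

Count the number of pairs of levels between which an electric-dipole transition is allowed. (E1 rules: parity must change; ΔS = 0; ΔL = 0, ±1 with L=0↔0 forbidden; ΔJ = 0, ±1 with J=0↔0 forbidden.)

(a)–(b): allowed.
(a)–(c): forbidden (parity).
(a)–(d): allowed.
(a)–(e): forbidden (ΔL, ΔJ).
(a)–(f): allowed.
(b)–(c): allowed.
(b)–(d): forbidden (parity).
(b)–(e): forbidden (parity, ΔL, ΔJ).
(b)–(f): forbidden (parity).
(c)–(d): allowed.
(c)–(e): forbidden (ΔL, ΔJ).
(c)–(f): forbidden (ΔL).
(d)–(e): forbidden (parity, ΔL, ΔJ).
(d)–(f): forbidden (parity).
(e)–(f): forbidden (parity, ΔL, ΔJ).
Allowed pairs: 5 of 15.

5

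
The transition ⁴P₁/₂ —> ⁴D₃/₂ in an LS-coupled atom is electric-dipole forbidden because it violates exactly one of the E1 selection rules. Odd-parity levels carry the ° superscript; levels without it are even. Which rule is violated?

parity

Initial level: S=3/2, L=1, J=1/2, parity even. Final level: S=3/2, L=2, J=3/2, parity even.
Parity must change: even → even — fails.
ΔS = 0: S: 3/2 → 3/2 — ok.
ΔL = 0, ±1 (not L=0↔0): L: 1 → 2, ΔL = +1 — ok.
ΔJ = 0, ±1 (not J=0↔0): J: 1/2 → 3/2, ΔJ = +1 — ok.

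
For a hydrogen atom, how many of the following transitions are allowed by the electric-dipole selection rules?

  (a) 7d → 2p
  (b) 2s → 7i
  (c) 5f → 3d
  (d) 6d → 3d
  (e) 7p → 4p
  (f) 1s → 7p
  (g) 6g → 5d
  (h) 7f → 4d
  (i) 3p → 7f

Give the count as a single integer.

(a) allowed
(b) forbidden — Δl = +6 (E1 requires Δl = ±1)
(c) allowed
(d) forbidden — Δl = +0 (E1 requires Δl = ±1)
(e) forbidden — Δl = +0 (E1 requires Δl = ±1)
(f) allowed
(g) forbidden — Δl = -2 (E1 requires Δl = ±1)
(h) allowed
(i) forbidden — Δl = +2 (E1 requires Δl = ±1)
Total allowed: 4 of 9.

4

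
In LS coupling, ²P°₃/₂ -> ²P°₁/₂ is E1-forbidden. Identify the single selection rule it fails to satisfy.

ΔS = 0: S: 1/2 → 1/2 — satisfied.
Parity must change: odd → odd — violated.
ΔL = 0, ±1 (not L=0↔0): L: 1 → 1, ΔL = +0 — satisfied.
ΔJ = 0, ±1 (not J=0↔0): J: 3/2 → 1/2, ΔJ = -1 — satisfied.

parity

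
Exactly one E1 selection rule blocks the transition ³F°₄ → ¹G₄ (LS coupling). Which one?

Parity must change: odd → even — ✓.
ΔS = 0: S: 1 → 0 — ✗.
ΔL = 0, ±1 (not L=0↔0): L: 3 → 4, ΔL = +1 — ✓.
ΔJ = 0, ±1 (not J=0↔0): J: 4 → 4, ΔJ = +0 — ✓.

the ΔS = 0 rule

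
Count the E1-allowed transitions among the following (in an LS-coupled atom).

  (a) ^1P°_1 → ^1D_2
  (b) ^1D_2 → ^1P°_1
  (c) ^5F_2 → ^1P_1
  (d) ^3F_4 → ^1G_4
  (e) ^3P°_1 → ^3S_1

3

(a) allowed
(b) allowed
(c) forbidden (parity, ΔS, ΔL fail)
(d) forbidden (parity, ΔS fail)
(e) allowed
Total allowed: 3 of 5.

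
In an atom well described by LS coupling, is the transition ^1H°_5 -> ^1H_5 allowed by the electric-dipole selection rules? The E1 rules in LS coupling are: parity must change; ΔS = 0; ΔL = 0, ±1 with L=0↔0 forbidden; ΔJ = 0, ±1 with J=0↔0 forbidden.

Initial level: S=0, L=5, J=5, parity odd. Final level: S=0, L=5, J=5, parity even.
Parity must change: odd → even — passes.
ΔS = 0: S: 0 → 0 — passes.
ΔL = 0, ±1 (not L=0↔0): L: 5 → 5, ΔL = +0 — passes.
ΔJ = 0, ±1 (not J=0↔0): J: 5 → 5, ΔJ = +0 — passes.
All four E1 rules are satisfied.

allowed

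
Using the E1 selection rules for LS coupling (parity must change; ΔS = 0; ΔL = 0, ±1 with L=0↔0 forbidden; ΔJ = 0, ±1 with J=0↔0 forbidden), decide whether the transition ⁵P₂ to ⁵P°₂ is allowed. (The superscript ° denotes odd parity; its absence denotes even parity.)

allowed

Reading off the term symbols: S 2→2, L 1→1, J 2→2, parity even→odd.
ΔL = 0, ±1 (not L=0↔0): L: 1 → 1, ΔL = +0 — passes.
ΔS = 0: S: 2 → 2 — passes.
Parity must change: even → odd — passes.
ΔJ = 0, ±1 (not J=0↔0): J: 2 → 2, ΔJ = +0 — passes.
All four E1 rules are satisfied.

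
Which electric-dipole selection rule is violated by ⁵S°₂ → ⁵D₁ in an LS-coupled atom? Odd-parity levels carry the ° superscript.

Reading off the term symbols: S 2→2, L 0→2, J 2→1, parity odd→even.
ΔJ = 0, ±1 (not J=0↔0): J: 2 → 1, ΔJ = -1 — ok.
ΔS = 0: S: 2 → 2 — ok.
Parity must change: odd → even — ok.
ΔL = 0, ±1 (not L=0↔0): L: 0 → 2, ΔL = +2 — fails.

the ΔL = 0, ±1 rule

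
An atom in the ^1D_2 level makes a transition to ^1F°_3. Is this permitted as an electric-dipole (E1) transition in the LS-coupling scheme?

allowed

Reading off the term symbols: S 0→0, L 2→3, J 2→3, parity even→odd.
ΔL = 0, ±1 (not L=0↔0): L: 2 → 3, ΔL = +1 — ✓.
Parity must change: even → odd — ✓.
ΔS = 0: S: 0 → 0 — ✓.
ΔJ = 0, ±1 (not J=0↔0): J: 2 → 3, ΔJ = +1 — ✓.
All four E1 rules are satisfied.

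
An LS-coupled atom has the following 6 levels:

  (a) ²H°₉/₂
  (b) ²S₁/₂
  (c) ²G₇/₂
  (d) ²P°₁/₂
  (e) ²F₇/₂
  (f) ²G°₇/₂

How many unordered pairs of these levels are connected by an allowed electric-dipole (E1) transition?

4

(a)–(b): forbidden (ΔL, ΔJ).
(a)–(c): allowed.
(a)–(d): forbidden (parity, ΔL, ΔJ).
(a)–(e): forbidden (ΔL).
(a)–(f): forbidden (parity).
(b)–(c): forbidden (parity, ΔL, ΔJ).
(b)–(d): allowed.
(b)–(e): forbidden (parity, ΔL, ΔJ).
(b)–(f): forbidden (ΔL, ΔJ).
(c)–(d): forbidden (ΔL, ΔJ).
(c)–(e): forbidden (parity).
(c)–(f): allowed.
(d)–(e): forbidden (ΔL, ΔJ).
(d)–(f): forbidden (parity, ΔL, ΔJ).
(e)–(f): allowed.
Allowed pairs: 4 of 15.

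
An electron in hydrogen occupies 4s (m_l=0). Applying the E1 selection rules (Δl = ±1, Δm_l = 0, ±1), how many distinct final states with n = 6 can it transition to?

E1 requires Δl = ±1, so l_f ∈ {-1, 1}; with 0 ≤ l_f ≤ n_f−1 = 5, the allowed l_f values are {1}.
For l_f = 1: m_f ∈ {m_i−1, m_i, m_i+1} ∩ [−1, 1] = {-1, 0, 1} → 3 states.
Total: 3.

3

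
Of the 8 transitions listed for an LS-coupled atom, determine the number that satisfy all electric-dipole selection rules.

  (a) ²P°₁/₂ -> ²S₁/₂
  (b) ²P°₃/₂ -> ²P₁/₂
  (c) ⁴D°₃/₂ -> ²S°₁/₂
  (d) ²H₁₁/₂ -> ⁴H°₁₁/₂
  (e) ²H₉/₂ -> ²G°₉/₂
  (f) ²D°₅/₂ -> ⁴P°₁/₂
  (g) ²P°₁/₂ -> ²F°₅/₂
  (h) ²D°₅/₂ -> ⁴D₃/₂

3

(a) allowed
(b) allowed
(c) forbidden (parity, ΔS, ΔL fail)
(d) forbidden (ΔS fails)
(e) allowed
(f) forbidden (parity, ΔS, ΔJ fail)
(g) forbidden (parity, ΔL, ΔJ fail)
(h) forbidden (ΔS fails)
Total allowed: 3 of 8.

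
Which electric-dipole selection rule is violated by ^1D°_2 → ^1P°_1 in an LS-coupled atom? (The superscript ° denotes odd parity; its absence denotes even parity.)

parity

Parity must change: odd → odd — ✗.
ΔS = 0: S: 0 → 0 — ✓.
ΔJ = 0, ±1 (not J=0↔0): J: 2 → 1, ΔJ = -1 — ✓.
ΔL = 0, ±1 (not L=0↔0): L: 2 → 1, ΔL = -1 — ✓.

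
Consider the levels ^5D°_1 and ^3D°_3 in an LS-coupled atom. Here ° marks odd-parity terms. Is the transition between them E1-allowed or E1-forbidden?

Reading off the term symbols: S 2→1, L 2→2, J 1→3, parity odd→odd.
Parity must change: odd → odd — fails.
ΔS = 0: S: 2 → 1 — fails.
ΔL = 0, ±1 (not L=0↔0): L: 2 → 2, ΔL = +0 — passes.
ΔJ = 0, ±1 (not J=0↔0): J: 1 → 3, ΔJ = +2 — fails.
Rule(s) violated: parity, ΔS, ΔJ.

forbidden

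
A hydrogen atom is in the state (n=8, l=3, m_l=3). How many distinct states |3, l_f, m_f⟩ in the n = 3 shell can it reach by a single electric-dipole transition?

1

E1 requires Δl = ±1, so l_f ∈ {2, 4}; with 0 ≤ l_f ≤ n_f−1 = 2, the allowed l_f values are {2}.
For l_f = 2: m_f ∈ {m_i−1, m_i, m_i+1} ∩ [−2, 2] = {2} → 1 state.
Total: 1.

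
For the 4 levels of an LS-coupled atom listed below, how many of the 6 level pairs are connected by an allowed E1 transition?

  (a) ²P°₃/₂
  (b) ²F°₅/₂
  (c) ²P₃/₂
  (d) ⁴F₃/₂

(a)–(b): forbidden (parity, ΔL).
(a)–(c): allowed.
(a)–(d): forbidden (ΔS, ΔL).
(b)–(c): forbidden (ΔL).
(b)–(d): forbidden (ΔS).
(c)–(d): forbidden (parity, ΔS, ΔL).
Allowed pairs: 1 of 6.

1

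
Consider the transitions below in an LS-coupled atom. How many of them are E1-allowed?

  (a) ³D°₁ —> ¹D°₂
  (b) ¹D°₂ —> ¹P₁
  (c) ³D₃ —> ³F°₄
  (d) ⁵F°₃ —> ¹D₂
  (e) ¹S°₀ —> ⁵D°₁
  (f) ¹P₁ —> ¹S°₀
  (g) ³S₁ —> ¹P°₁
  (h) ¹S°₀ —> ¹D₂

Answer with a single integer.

(a) forbidden (parity, ΔS fail)
(b) allowed
(c) allowed
(d) forbidden (ΔS fails)
(e) forbidden (parity, ΔS, ΔL fail)
(f) allowed
(g) forbidden (ΔS fails)
(h) forbidden (ΔL, ΔJ fail)
Total allowed: 3 of 8.

3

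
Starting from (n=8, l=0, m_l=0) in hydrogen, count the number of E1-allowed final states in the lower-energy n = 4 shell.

E1 requires Δl = ±1, so l_f ∈ {-1, 1}; with 0 ≤ l_f ≤ n_f−1 = 3, the allowed l_f values are {1}.
For l_f = 1: m_f ∈ {m_i−1, m_i, m_i+1} ∩ [−1, 1] = {-1, 0, 1} → 3 states.
Total: 3.

3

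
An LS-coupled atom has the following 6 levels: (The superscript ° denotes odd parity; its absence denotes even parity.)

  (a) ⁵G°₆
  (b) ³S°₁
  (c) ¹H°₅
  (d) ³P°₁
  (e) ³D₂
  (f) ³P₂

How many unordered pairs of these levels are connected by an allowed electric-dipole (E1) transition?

(a)–(b): forbidden (parity, ΔS, ΔL, ΔJ).
(a)–(c): forbidden (parity, ΔS).
(a)–(d): forbidden (parity, ΔS, ΔL, ΔJ).
(a)–(e): forbidden (ΔS, ΔL, ΔJ).
(a)–(f): forbidden (ΔS, ΔL, ΔJ).
(b)–(c): forbidden (parity, ΔS, ΔL, ΔJ).
(b)–(d): forbidden (parity).
(b)–(e): forbidden (ΔL).
(b)–(f): allowed.
(c)–(d): forbidden (parity, ΔS, ΔL, ΔJ).
(c)–(e): forbidden (ΔS, ΔL, ΔJ).
(c)–(f): forbidden (ΔS, ΔL, ΔJ).
(d)–(e): allowed.
(d)–(f): allowed.
(e)–(f): forbidden (parity).
Allowed pairs: 3 of 15.

3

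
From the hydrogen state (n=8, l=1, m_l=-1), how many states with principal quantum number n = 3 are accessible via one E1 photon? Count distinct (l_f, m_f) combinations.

E1 requires Δl = ±1, so l_f ∈ {0, 2}; with 0 ≤ l_f ≤ n_f−1 = 2, the allowed l_f values are {0, 2}.
For l_f = 0: m_f ∈ {m_i−1, m_i, m_i+1} ∩ [−0, 0] = {0} → 1 state.
For l_f = 2: m_f ∈ {m_i−1, m_i, m_i+1} ∩ [−2, 2] = {-2, -1, 0} → 3 states.
Total: 4.

4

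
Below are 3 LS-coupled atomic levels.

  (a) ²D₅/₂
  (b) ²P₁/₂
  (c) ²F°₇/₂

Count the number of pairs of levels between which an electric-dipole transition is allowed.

(a)–(b): forbidden (parity, ΔJ).
(a)–(c): allowed.
(b)–(c): forbidden (ΔL, ΔJ).
Allowed pairs: 1 of 3.

1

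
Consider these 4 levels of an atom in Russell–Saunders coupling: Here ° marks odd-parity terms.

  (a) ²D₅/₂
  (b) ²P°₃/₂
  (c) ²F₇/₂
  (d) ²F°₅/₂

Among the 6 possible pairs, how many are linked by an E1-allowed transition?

3

(a)–(b): allowed.
(a)–(c): forbidden (parity).
(a)–(d): allowed.
(b)–(c): forbidden (ΔL, ΔJ).
(b)–(d): forbidden (parity, ΔL).
(c)–(d): allowed.
Allowed pairs: 3 of 6.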